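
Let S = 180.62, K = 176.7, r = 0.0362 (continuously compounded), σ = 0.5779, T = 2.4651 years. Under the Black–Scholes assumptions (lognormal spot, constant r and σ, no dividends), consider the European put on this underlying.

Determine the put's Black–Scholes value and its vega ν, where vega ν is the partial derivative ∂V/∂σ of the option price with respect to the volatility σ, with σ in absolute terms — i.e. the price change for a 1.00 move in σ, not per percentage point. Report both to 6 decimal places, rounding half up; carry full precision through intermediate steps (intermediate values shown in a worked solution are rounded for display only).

σ√T = 0.5779·√2.4651 = 0.907340
d₁ = (ln(S/K) + (r+σ²/2)T) / (σ√T) = (ln(180.62/176.7) + (0.0362+0.5779²/2)·2.4651) / 0.907340 = (0.021942 + 0.500869) / 0.907340 = 0.576202
d₂ = d₁ − σ√T = 0.576202 − 0.907340 = -0.331137
e^{−rT} = e^{−0.0362·2.4651} = 0.914629
N(−d₁) = 0.282239,  N(−d₂) = 0.629730
Put price V = K·e^{−rT}·N(−d₂) − S·N(−d₁) = 101.773736 − 50.978042 = 50.795694
φ(d₁) = (1/√(2π))·e^{−d₁²/2} = 0.337921
ν = S·φ(d₁)·√T = 95.829294

price = 50.795694
ν = 95.829294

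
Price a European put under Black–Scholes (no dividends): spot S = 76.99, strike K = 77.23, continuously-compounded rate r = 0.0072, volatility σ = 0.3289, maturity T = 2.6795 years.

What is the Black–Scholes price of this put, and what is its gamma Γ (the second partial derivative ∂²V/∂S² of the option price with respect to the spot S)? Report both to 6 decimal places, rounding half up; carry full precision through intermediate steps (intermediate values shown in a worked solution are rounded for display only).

σ√T = 0.3289·√2.6795 = 0.538382
d₁ = (ln(S/K) + (r+σ²/2)T) / (σ√T) = (ln(76.99/77.23) + (0.0072+0.3289²/2)·2.6795) / 0.538382 = (-0.003112 + 0.164220) / 0.538382 = 0.299244
d₂ = d₁ − σ√T = 0.299244 − 0.538382 = -0.239138
e^{−rT} = e^{−0.0072·2.6795} = 0.980893
N(−d₁) = 0.382377,  N(−d₂) = 0.594501
Put price V = K·e^{−rT}·N(−d₂) − S·N(−d₁) = 45.036008 − 29.439199 = 15.596810
φ(d₁) = (1/√(2π))·e^{−d₁²/2} = 0.381474
Γ = φ(d₁) / (S·σ·√T) = 0.009203

price = 15.596810
Γ = 0.009203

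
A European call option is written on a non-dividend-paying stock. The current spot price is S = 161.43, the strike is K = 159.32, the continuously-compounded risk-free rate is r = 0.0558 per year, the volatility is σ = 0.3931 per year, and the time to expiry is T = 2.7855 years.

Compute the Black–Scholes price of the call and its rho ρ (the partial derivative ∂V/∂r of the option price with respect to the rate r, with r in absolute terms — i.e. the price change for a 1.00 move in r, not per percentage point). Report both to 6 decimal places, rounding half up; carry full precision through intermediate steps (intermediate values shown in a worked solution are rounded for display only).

price = 52.018199
ρ = 179.187655

σ√T = 0.3931·√2.7855 = 0.656077
d₁ = (ln(S/K) + (r+σ²/2)T) / (σ√T) = (ln(161.43/159.32) + (0.0558+0.3931²/2)·2.7855) / 0.656077 = (0.013157 + 0.370649) / 0.656077 = 0.585002
d₂ = d₁ − σ√T = 0.585002 − 0.656077 = -0.071075
e^{−rT} = e^{−0.0558·2.7855} = 0.856046
N(d₁) = 0.720727,  N(d₂) = 0.471669
Call price V = S·N(d₁) − K·e^{−rT}·N(d₂) = 116.346921 − 64.328722 = 52.018199
ρ = K·T·e^{−rT}·N(d₂) = 179.187655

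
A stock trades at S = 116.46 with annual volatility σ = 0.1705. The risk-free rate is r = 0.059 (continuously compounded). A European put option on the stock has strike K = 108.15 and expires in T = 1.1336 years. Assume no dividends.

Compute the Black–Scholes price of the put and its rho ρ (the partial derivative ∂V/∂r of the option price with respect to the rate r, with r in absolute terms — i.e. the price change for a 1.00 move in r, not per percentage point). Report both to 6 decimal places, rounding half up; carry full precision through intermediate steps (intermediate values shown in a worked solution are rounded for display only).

price = 2.463350
ρ = -28.268405

σ√T = 0.1705·√1.1336 = 0.181532
d₁ = (ln(S/K) + (r+σ²/2)T) / (σ√T) = (ln(116.46/108.15) + (0.059+0.1705²/2)·1.1336) / 0.181532 = (0.074029 + 0.083359) / 0.181532 = 0.866997
d₂ = d₁ − σ√T = 0.866997 − 0.181532 = 0.685465
e^{−rT} = e^{−0.059·1.1336} = 0.935305
N(−d₁) = 0.192972,  N(−d₂) = 0.246525
Put price V = K·e^{−rT}·N(−d₂) − S·N(−d₁) = 24.936843 − 22.473494 = 2.463350
ρ = −K·T·e^{−rT}·N(−d₂) = -28.268405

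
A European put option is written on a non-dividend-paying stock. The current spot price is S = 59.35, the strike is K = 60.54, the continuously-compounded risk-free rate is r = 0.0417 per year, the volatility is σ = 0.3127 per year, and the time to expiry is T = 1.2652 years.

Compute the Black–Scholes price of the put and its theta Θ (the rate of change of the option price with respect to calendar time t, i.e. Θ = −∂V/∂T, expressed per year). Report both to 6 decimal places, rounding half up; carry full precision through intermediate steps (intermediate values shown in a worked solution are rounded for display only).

σ√T = 0.3127·√1.2652 = 0.351728
d₁ = (ln(S/K) + (r+σ²/2)T) / (σ√T) = (ln(59.35/60.54) + (0.0417+0.3127²/2)·1.2652) / 0.351728 = (-0.019852 + 0.114615) / 0.351728 = 0.269421
d₂ = d₁ − σ√T = 0.269421 − 0.351728 = -0.082307
e^{−rT} = e^{−0.0417·1.2652} = 0.948609
N(−d₁) = 0.393803,  N(−d₂) = 0.532799
Put price V = K·e^{−rT}·N(−d₂) − S·N(−d₁) = 30.597981 − 23.372195 = 7.225786
φ(d₁) = (1/√(2π))·e^{−d₁²/2} = 0.384723
Θ = −S·φ(d₁)·σ/(2√T) + r·K·e^{−rT}·N(−d₂) = −3.173853 + 1.275936 = -1.897917

price = 7.225786
Θ = -1.897917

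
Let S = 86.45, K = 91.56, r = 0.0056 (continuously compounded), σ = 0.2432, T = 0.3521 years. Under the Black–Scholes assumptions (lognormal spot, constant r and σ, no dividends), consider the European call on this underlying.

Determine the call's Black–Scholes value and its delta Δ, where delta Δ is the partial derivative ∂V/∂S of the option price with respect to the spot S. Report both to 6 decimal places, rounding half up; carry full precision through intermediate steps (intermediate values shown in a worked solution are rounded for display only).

σ√T = 0.2432·√0.3521 = 0.144310
d₁ = (ln(S/K) + (r+σ²/2)T) / (σ√T) = (ln(86.45/91.56) + (0.0056+0.2432²/2)·0.3521) / 0.144310 = (-0.057428 + 0.012384) / 0.144310 = -0.312132
d₂ = d₁ − σ√T = -0.312132 − 0.144310 = -0.456442
e^{−rT} = e^{−0.0056·0.3521} = 0.998030
N(d₁) = 0.377470,  N(d₂) = 0.324036
Call price V = S·N(d₁) − K·e^{−rT}·N(d₂) = 32.632281 − 29.610291 = 3.021990
Δ = N(d₁) = 0.377470

price = 3.021990
Δ = 0.377470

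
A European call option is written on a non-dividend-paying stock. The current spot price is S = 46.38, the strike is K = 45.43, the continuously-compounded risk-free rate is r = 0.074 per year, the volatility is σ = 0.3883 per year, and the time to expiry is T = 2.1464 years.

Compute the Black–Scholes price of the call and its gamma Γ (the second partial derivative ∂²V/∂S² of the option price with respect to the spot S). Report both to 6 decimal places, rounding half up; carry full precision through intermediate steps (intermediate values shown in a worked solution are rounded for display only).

σ√T = 0.3883·√2.1464 = 0.568883
d₁ = (ln(S/K) + (r+σ²/2)T) / (σ√T) = (ln(46.38/45.43) + (0.074+0.3883²/2)·2.1464) / 0.568883 = (0.020696 + 0.320647) / 0.568883 = 0.600024
d₂ = d₁ − σ√T = 0.600024 − 0.568883 = 0.031141
e^{−rT} = e^{−0.074·2.1464} = 0.853138
N(d₁) = 0.725755,  N(d₂) = 0.512421
Call price V = S·N(d₁) − K·e^{−rT}·N(d₂) = 33.660504 − 19.860466 = 13.800038
φ(d₁) = (1/√(2π))·e^{−d₁²/2} = 0.333220
Γ = φ(d₁) / (S·σ·√T) = 0.012629

price = 13.800038
Γ = 0.012629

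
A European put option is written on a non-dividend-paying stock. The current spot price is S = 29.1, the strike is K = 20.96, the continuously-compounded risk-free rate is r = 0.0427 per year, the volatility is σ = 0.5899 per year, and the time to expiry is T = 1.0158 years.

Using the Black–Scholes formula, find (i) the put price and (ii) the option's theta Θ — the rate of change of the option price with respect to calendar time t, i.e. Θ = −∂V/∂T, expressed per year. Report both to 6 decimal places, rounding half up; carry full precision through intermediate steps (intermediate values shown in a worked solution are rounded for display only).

price = 2.271852
Θ = -1.902313

σ√T = 0.5899·√1.0158 = 0.594542
d₁ = (ln(S/K) + (r+σ²/2)T) / (σ√T) = (ln(29.1/20.96) + (0.0427+0.5899²/2)·1.0158) / 0.594542 = (0.328122 + 0.220115) / 0.594542 = 0.922117
d₂ = d₁ − σ√T = 0.922117 − 0.594542 = 0.327575
e^{−rT} = e^{−0.0427·1.0158} = 0.957553
N(−d₁) = 0.178234,  N(−d₂) = 0.371617
Put price V = K·e^{−rT}·N(−d₂) − S·N(−d₁) = 7.458458 − 5.186605 = 2.271852
φ(d₁) = (1/√(2π))·e^{−d₁²/2} = 0.260777
Θ = −S·φ(d₁)·σ/(2√T) + r·K·e^{−rT}·N(−d₂) = −2.220789 + 0.318476 = -1.902313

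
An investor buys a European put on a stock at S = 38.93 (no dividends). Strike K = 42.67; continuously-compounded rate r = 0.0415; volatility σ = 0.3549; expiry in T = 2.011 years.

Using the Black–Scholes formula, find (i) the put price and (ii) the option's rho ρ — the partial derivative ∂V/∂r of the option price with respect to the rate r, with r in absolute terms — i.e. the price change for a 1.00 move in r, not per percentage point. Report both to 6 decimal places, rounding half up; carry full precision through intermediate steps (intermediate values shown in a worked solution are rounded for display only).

σ√T = 0.3549·√2.011 = 0.503283
d₁ = (ln(S/K) + (r+σ²/2)T) / (σ√T) = (ln(38.93/42.67) + (0.0415+0.3549²/2)·2.011) / 0.503283 = (-0.091731 + 0.210103) / 0.503283 = 0.235200
d₂ = d₁ − σ√T = 0.235200 − 0.503283 = -0.268082
e^{−rT} = e^{−0.0415·2.011} = 0.919931
N(−d₁) = 0.407027,  N(−d₂) = 0.605682
Put price V = K·e^{−rT}·N(−d₂) − S·N(−d₁) = 23.775115 − 15.845545 = 7.929570
ρ = −K·T·e^{−rT}·N(−d₂) = -47.811756

price = 7.929570
ρ = -47.811756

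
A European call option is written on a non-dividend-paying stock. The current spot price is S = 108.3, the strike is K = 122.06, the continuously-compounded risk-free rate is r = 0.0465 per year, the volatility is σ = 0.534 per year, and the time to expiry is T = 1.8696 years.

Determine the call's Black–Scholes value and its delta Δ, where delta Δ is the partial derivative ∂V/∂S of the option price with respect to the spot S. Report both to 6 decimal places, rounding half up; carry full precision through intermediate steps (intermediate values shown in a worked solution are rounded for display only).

price = 29.603840
Δ = 0.625642

σ√T = 0.534·√1.8696 = 0.730156
d₁ = (ln(S/K) + (r+σ²/2)T) / (σ√T) = (ln(108.3/122.06) + (0.0465+0.534²/2)·1.8696) / 0.730156 = (-0.119608 + 0.353500) / 0.730156 = 0.320332
d₂ = d₁ − σ√T = 0.320332 − 0.730156 = -0.409823
e^{−rT} = e^{−0.0465·1.8696} = 0.916735
N(d₁) = 0.625642,  N(d₂) = 0.340968
Call price V = S·N(d₁) − K·e^{−rT}·N(d₂) = 67.757012 − 38.153172 = 29.603840
Δ = N(d₁) = 0.625642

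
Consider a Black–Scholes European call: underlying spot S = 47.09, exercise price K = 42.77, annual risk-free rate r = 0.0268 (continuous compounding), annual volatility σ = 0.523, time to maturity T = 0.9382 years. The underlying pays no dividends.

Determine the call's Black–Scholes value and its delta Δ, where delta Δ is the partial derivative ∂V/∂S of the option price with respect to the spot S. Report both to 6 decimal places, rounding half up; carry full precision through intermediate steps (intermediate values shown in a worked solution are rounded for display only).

price = 11.816688
Δ = 0.688949

σ√T = 0.523·√0.9382 = 0.506582
d₁ = (ln(S/K) + (r+σ²/2)T) / (σ√T) = (ln(47.09/42.77) + (0.0268+0.523²/2)·0.9382) / 0.506582 = (0.096224 + 0.153456) / 0.506582 = 0.492872
d₂ = d₁ − σ√T = 0.492872 − 0.506582 = -0.013709
e^{−rT} = e^{−0.0268·0.9382} = 0.975170
N(d₁) = 0.688949,  N(d₂) = 0.494531
Call price V = S·N(d₁) − K·e^{−rT}·N(d₂) = 32.442587 − 20.625899 = 11.816688
Δ = N(d₁) = 0.688949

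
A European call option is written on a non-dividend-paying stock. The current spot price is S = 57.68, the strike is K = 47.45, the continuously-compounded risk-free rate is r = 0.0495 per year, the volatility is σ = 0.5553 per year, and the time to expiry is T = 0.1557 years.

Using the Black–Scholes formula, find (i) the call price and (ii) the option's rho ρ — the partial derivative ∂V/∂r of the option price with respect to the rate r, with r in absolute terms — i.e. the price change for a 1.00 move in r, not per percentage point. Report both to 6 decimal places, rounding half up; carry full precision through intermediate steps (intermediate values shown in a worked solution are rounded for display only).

price = 11.683071
ρ = 5.813160

σ√T = 0.5553·√0.1557 = 0.219115
d₁ = (ln(S/K) + (r+σ²/2)T) / (σ√T) = (ln(57.68/47.45) + (0.0495+0.5553²/2)·0.1557) / 0.219115 = (0.195234 + 0.031713) / 0.219115 = 1.035743
d₂ = d₁ − σ√T = 1.035743 − 0.219115 = 0.816628
e^{−rT} = e^{−0.0495·0.1557} = 0.992322
N(d₁) = 0.849839,  N(d₂) = 0.792930
Call price V = S·N(d₁) − K·e^{−rT}·N(d₂) = 49.018714 − 37.335644 = 11.683071
ρ = K·T·e^{−rT}·N(d₂) = 5.813160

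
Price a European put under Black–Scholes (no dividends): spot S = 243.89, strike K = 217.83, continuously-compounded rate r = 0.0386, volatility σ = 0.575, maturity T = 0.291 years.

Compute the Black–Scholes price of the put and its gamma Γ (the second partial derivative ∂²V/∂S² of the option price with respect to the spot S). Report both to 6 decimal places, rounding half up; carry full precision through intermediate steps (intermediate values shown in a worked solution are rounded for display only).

price = 16.275844
Γ = 0.004519

σ√T = 0.575·√0.291 = 0.310180
d₁ = (ln(S/K) + (r+σ²/2)T) / (σ√T) = (ln(243.89/217.83) + (0.0386+0.575²/2)·0.291) / 0.310180 = (0.113002 + 0.059339) / 0.310180 = 0.555615
d₂ = d₁ − σ√T = 0.555615 − 0.310180 = 0.245435
e^{−rT} = e^{−0.0386·0.291} = 0.988830
N(−d₁) = 0.289237,  N(−d₂) = 0.403060
Put price V = K·e^{−rT}·N(−d₂) − S·N(−d₁) = 86.817859 − 70.542015 = 16.275844
φ(d₁) = (1/√(2π))·e^{−d₁²/2} = 0.341881
Γ = φ(d₁) / (S·σ·√T) = 0.004519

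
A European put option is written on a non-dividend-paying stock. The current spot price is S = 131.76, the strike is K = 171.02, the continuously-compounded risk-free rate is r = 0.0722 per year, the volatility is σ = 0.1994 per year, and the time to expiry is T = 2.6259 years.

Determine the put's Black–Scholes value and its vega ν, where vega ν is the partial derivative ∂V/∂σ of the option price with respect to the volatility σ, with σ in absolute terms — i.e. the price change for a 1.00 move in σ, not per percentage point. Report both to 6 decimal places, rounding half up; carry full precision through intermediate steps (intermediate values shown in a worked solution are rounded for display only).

σ√T = 0.1994·√2.6259 = 0.323120
d₁ = (ln(S/K) + (r+σ²/2)T) / (σ√T) = (ln(131.76/171.02) + (0.0722+0.1994²/2)·2.6259) / 0.323120 = (-0.260798 + 0.241793) / 0.323120 = -0.058817
d₂ = d₁ − σ√T = -0.058817 − 0.323120 = -0.381938
e^{−rT} = e^{−0.0722·2.6259} = 0.827298
N(−d₁) = 0.523451,  N(−d₂) = 0.648746
Put price V = K·e^{−rT}·N(−d₂) − S·N(−d₁) = 91.787564 − 68.969931 = 22.817633
φ(d₁) = (1/√(2π))·e^{−d₁²/2} = 0.398253
ν = S·φ(d₁)·√T = 85.031830

price = 22.817633
ν = 85.031830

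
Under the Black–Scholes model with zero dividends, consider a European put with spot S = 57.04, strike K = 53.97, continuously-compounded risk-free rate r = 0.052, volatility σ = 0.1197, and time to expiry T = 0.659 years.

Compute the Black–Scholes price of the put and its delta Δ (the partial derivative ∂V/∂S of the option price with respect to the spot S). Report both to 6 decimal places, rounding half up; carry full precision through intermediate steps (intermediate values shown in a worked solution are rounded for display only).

σ√T = 0.1197·√0.659 = 0.097171
d₁ = (ln(S/K) + (r+σ²/2)T) / (σ√T) = (ln(57.04/53.97) + (0.052+0.1197²/2)·0.659) / 0.097171 = (0.055324 + 0.038989) / 0.097171 = 0.970593
d₂ = d₁ − σ√T = 0.970593 − 0.097171 = 0.873422
e^{−rT} = e^{−0.052·0.659} = 0.966312
N(−d₁) = 0.165875,  N(−d₂) = 0.191217
Put price V = K·e^{−rT}·N(−d₂) − S·N(−d₁) = 9.972303 − 9.461537 = 0.510766
Δ = −N(−d₁) = -0.165875

price = 0.510766
Δ = -0.165875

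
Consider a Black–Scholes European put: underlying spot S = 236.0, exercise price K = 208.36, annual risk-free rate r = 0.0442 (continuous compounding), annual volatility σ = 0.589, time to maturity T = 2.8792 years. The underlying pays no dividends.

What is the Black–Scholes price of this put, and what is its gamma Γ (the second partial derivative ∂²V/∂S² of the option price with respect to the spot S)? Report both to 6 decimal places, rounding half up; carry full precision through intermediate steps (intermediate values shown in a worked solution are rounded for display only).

σ√T = 0.589·√2.8792 = 0.999427
d₁ = (ln(S/K) + (r+σ²/2)T) / (σ√T) = (ln(236.0/208.36) + (0.0442+0.589²/2)·2.8792) / 0.999427 = (0.124564 + 0.626688) / 0.999427 = 0.751683
d₂ = d₁ − σ√T = 0.751683 − 0.999427 = -0.247744
e^{−rT} = e^{−0.0442·2.8792} = 0.880504
N(−d₁) = 0.226121,  N(−d₂) = 0.597834
Put price V = K·e^{−rT}·N(−d₂) − S·N(−d₁) = 109.679702 − 53.364519 = 56.315183
φ(d₁) = (1/√(2π))·e^{−d₁²/2} = 0.300757
Γ = φ(d₁) / (S·σ·√T) = 0.001275

price = 56.315183
Γ = 0.001275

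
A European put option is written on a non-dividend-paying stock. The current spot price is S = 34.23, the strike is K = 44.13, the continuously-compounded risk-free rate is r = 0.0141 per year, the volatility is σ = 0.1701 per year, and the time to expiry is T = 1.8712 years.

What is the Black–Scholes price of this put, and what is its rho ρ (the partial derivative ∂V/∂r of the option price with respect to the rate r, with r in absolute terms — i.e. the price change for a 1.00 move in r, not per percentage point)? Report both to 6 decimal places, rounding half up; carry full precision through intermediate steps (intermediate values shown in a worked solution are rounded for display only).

price = 9.522308
ρ = -69.422141

σ√T = 0.1701·√1.8712 = 0.232683
d₁ = (ln(S/K) + (r+σ²/2)T) / (σ√T) = (ln(34.23/44.13) + (0.0141+0.1701²/2)·1.8712) / 0.232683 = (-0.254037 + 0.053455) / 0.232683 = -0.862044
d₂ = d₁ − σ√T = -0.862044 − 0.232683 = -1.094727
e^{−rT} = e^{−0.0141·1.8712} = 0.973961
N(−d₁) = 0.805668,  N(−d₂) = 0.863182
Put price V = K·e^{−rT}·N(−d₂) − S·N(−d₁) = 37.100332 − 27.578024 = 9.522308
ρ = −K·T·e^{−rT}·N(−d₂) = -69.422141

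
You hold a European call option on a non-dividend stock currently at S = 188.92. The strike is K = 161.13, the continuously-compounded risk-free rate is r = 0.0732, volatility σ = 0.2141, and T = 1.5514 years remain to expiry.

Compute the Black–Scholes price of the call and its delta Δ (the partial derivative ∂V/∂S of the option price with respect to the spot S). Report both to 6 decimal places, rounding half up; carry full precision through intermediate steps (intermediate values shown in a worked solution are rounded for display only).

σ√T = 0.2141·√1.5514 = 0.266673
d₁ = (ln(S/K) + (r+σ²/2)T) / (σ√T) = (ln(188.92/161.13) + (0.0732+0.2141²/2)·1.5514) / 0.266673 = (0.159112 + 0.149120) / 0.266673 = 1.155843
d₂ = d₁ − σ√T = 1.155843 − 0.266673 = 0.889170
e^{−rT} = e^{−0.0732·1.5514} = 0.892648
N(d₁) = 0.876127,  N(d₂) = 0.813044
Call price V = S·N(d₁) − K·e^{−rT}·N(d₂) = 165.517974 − 116.942137 = 48.575837
Δ = N(d₁) = 0.876127

price = 48.575837
Δ = 0.876127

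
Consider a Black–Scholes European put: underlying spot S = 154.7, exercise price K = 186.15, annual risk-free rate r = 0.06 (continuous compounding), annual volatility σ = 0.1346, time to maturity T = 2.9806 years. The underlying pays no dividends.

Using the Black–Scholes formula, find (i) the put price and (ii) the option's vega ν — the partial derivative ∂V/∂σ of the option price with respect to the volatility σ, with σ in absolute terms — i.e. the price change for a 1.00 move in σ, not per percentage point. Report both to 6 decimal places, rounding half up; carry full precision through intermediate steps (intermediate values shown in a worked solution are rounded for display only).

σ√T = 0.1346·√2.9806 = 0.232379
d₁ = (ln(S/K) + (r+σ²/2)T) / (σ√T) = (ln(154.7/186.15) + (0.06+0.1346²/2)·2.9806) / 0.232379 = (-0.185065 + 0.205836) / 0.232379 = 0.089384
d₂ = d₁ − σ√T = 0.089384 − 0.232379 = -0.142995
e^{−rT} = e^{−0.06·2.9806} = 0.836243
N(−d₁) = 0.464388,  N(−d₂) = 0.556853
Put price V = K·e^{−rT}·N(−d₂) − S·N(−d₁) = 86.683428 − 71.840882 = 14.842546
φ(d₁) = (1/√(2π))·e^{−d₁²/2} = 0.397352
ν = S·φ(d₁)·√T = 106.124909

price = 14.842546
ν = 106.124909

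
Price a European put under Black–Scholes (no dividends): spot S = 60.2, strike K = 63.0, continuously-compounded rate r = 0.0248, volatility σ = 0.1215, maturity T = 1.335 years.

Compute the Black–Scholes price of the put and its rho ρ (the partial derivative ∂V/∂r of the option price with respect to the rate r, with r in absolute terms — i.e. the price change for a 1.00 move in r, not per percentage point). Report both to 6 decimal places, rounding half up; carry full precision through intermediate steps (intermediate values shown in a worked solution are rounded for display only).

σ√T = 0.1215·√1.335 = 0.140384
d₁ = (ln(S/K) + (r+σ²/2)T) / (σ√T) = (ln(60.2/63.0) + (0.0248+0.1215²/2)·1.335) / 0.140384 = (-0.045462 + 0.042962) / 0.140384 = -0.017812
d₂ = d₁ − σ√T = -0.017812 − 0.140384 = -0.158196
e^{−rT} = e^{−0.0248·1.335} = 0.967434
N(−d₁) = 0.507106,  N(−d₂) = 0.562849
Put price V = K·e^{−rT}·N(−d₂) − S·N(−d₁) = 34.304709 − 30.527766 = 3.776943
ρ = −K·T·e^{−rT}·N(−d₂) = -45.796787

price = 3.776943
ρ = -45.796787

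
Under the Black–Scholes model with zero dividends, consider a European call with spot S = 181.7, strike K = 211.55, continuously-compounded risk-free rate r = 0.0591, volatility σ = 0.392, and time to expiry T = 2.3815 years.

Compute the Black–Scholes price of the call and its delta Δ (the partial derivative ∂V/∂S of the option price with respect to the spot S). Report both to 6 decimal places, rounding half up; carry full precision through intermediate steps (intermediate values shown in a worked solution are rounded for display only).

price = 42.407492
Δ = 0.611678

σ√T = 0.392·√2.3815 = 0.604939
d₁ = (ln(S/K) + (r+σ²/2)T) / (σ√T) = (ln(181.7/211.55) + (0.0591+0.392²/2)·2.3815) / 0.604939 = (-0.152104 + 0.323722) / 0.604939 = 0.283694
d₂ = d₁ − σ√T = 0.283694 − 0.604939 = -0.321244
e^{−rT} = e^{−0.0591·2.3815} = 0.868709
N(d₁) = 0.611678,  N(d₂) = 0.374013
Call price V = S·N(d₁) − K·e^{−rT}·N(d₂) = 111.141832 − 68.734340 = 42.407492
Δ = N(d₁) = 0.611678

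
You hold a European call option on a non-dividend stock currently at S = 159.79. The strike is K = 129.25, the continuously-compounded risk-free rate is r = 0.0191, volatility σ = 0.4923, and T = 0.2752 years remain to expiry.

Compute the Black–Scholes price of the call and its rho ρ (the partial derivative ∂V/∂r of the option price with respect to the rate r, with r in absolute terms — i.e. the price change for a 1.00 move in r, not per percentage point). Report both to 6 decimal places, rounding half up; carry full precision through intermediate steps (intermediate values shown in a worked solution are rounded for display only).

price = 35.329134
ρ = 26.959649

σ√T = 0.4923·√0.2752 = 0.258258
d₁ = (ln(S/K) + (r+σ²/2)T) / (σ√T) = (ln(159.79/129.25) + (0.0191+0.4923²/2)·0.2752) / 0.258258 = (0.212112 + 0.038605) / 0.258258 = 0.970800
d₂ = d₁ − σ√T = 0.970800 − 0.258258 = 0.712541
e^{−rT} = e^{−0.0191·0.2752} = 0.994757
N(d₁) = 0.834176,  N(d₂) = 0.761935
Call price V = S·N(d₁) − K·e^{−rT}·N(d₂) = 133.292974 − 97.963839 = 35.329134
ρ = K·T·e^{−rT}·N(d₂) = 26.959649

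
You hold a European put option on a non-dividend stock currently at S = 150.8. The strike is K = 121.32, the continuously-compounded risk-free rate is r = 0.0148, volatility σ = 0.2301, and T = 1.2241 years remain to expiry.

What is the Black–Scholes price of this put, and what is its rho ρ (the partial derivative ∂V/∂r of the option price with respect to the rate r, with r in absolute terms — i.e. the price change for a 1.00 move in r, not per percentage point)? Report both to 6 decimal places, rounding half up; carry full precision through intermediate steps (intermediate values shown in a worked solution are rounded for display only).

σ√T = 0.2301·√1.2241 = 0.254580
d₁ = (ln(S/K) + (r+σ²/2)T) / (σ√T) = (ln(150.8/121.32) + (0.0148+0.2301²/2)·1.2241) / 0.254580 = (0.217523 + 0.050522) / 0.254580 = 1.052889
d₂ = d₁ − σ√T = 1.052889 − 0.254580 = 0.798309
e^{−rT} = e^{−0.0148·1.2241} = 0.982046
N(−d₁) = 0.146196,  N(−d₂) = 0.212346
Put price V = K·e^{−rT}·N(−d₂) − S·N(−d₁) = 25.299256 − 22.046334 = 3.252922
ρ = −K·T·e^{−rT}·N(−d₂) = -30.968819

price = 3.252922
ρ = -30.968819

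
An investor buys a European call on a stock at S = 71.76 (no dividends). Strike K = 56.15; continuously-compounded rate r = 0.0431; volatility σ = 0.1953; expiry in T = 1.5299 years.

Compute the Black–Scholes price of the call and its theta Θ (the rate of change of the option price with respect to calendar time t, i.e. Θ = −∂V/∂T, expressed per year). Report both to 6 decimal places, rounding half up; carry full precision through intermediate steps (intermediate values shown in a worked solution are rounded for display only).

σ√T = 0.1953·√1.5299 = 0.241565
d₁ = (ln(S/K) + (r+σ²/2)T) / (σ√T) = (ln(71.76/56.15) + (0.0431+0.1953²/2)·1.5299) / 0.241565 = (0.245301 + 0.095115) / 0.241565 = 1.409212
d₂ = d₁ − σ√T = 1.409212 − 0.241565 = 1.167647
e^{−rT} = e^{−0.0431·1.5299} = 0.936188
N(d₁) = 0.920614,  N(d₂) = 0.878525
Call price V = S·N(d₁) − K·e^{−rT}·N(d₂) = 66.063239 − 46.181417 = 19.881822
φ(d₁) = (1/√(2π))·e^{−d₁²/2} = 0.147803
Θ = −S·φ(d₁)·σ/(2√T) − r·K·e^{−rT}·N(d₂) = −0.837347 − 1.990419 = -2.827766

price = 19.881822
Θ = -2.827766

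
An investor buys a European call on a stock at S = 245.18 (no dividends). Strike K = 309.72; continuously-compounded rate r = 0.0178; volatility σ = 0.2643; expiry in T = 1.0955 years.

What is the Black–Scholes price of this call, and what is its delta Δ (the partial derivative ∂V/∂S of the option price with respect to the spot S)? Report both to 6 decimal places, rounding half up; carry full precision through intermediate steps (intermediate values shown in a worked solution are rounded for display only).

price = 9.441268
Δ = 0.262418

σ√T = 0.2643·√1.0955 = 0.276633
d₁ = (ln(S/K) + (r+σ²/2)T) / (σ√T) = (ln(245.18/309.72) + (0.0178+0.2643²/2)·1.0955) / 0.276633 = (-0.233676 + 0.057763) / 0.276633 = -0.635910
d₂ = d₁ − σ√T = -0.635910 − 0.276633 = -0.912542
e^{−rT} = e^{−0.0178·1.0955} = 0.980689
N(d₁) = 0.262418,  N(d₂) = 0.180742
Call price V = S·N(d₁) − K·e^{−rT}·N(d₂) = 64.339563 − 54.898295 = 9.441268
Δ = N(d₁) = 0.262418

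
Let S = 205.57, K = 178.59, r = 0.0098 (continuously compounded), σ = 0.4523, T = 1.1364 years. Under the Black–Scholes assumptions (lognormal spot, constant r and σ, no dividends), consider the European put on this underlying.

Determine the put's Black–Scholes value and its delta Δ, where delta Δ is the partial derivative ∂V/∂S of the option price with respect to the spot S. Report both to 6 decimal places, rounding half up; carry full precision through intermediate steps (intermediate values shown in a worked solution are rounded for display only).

σ√T = 0.4523·√1.1364 = 0.482161
d₁ = (ln(S/K) + (r+σ²/2)T) / (σ√T) = (ln(205.57/178.59) + (0.0098+0.4523²/2)·1.1364) / 0.482161 = (0.140694 + 0.127376) / 0.482161 = 0.555977
d₂ = d₁ − σ√T = 0.555977 − 0.482161 = 0.073816
e^{−rT} = e^{−0.0098·1.1364} = 0.988925
N(−d₁) = 0.289113,  N(−d₂) = 0.470579
Put price V = K·e^{−rT}·N(−d₂) − S·N(−d₁) = 83.109886 − 59.433043 = 23.676842
Δ = −N(−d₁) = -0.289113

price = 23.676842
Δ = -0.289113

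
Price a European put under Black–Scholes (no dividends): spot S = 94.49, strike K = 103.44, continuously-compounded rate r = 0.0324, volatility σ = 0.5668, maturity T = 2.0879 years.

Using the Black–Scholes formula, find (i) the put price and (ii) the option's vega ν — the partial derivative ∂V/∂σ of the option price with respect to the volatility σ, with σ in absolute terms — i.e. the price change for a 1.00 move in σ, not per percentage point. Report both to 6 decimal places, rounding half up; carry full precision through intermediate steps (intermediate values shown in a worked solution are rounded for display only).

price = 31.481744
ν = 50.644221

σ√T = 0.5668·√2.0879 = 0.819001
d₁ = (ln(S/K) + (r+σ²/2)T) / (σ√T) = (ln(94.49/103.44) + (0.0324+0.5668²/2)·2.0879) / 0.819001 = (-0.090498 + 0.403030) / 0.819001 = 0.381601
d₂ = d₁ − σ√T = 0.381601 − 0.819001 = -0.437400
e^{−rT} = e^{−0.0324·2.0879} = 0.934589
N(−d₁) = 0.351379,  N(−d₂) = 0.669089
Put price V = K·e^{−rT}·N(−d₂) − S·N(−d₁) = 64.683508 − 33.201764 = 31.481744
φ(d₁) = (1/√(2π))·e^{−d₁²/2} = 0.370928
ν = S·φ(d₁)·√T = 50.644221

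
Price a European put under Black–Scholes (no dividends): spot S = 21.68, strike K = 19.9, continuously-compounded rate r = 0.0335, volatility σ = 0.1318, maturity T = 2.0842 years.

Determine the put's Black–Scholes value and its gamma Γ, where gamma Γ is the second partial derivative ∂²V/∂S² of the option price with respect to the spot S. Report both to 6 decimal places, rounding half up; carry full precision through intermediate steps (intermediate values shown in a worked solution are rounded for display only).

σ√T = 0.1318·√2.0842 = 0.190276
d₁ = (ln(S/K) + (r+σ²/2)T) / (σ√T) = (ln(21.68/19.9) + (0.0335+0.1318²/2)·2.0842) / 0.190276 = (0.085670 + 0.087923) / 0.190276 = 0.912324
d₂ = d₁ − σ√T = 0.912324 − 0.190276 = 0.722047
e^{−rT} = e^{−0.0335·2.0842} = 0.932561
N(−d₁) = 0.180799,  N(−d₂) = 0.235133
Put price V = K·e^{−rT}·N(−d₂) − S·N(−d₁) = 4.363585 − 3.919727 = 0.443859
φ(d₁) = (1/√(2π))·e^{−d₁²/2} = 0.263130
Γ = φ(d₁) / (S·σ·√T) = 0.063786

price = 0.443859
Γ = 0.063786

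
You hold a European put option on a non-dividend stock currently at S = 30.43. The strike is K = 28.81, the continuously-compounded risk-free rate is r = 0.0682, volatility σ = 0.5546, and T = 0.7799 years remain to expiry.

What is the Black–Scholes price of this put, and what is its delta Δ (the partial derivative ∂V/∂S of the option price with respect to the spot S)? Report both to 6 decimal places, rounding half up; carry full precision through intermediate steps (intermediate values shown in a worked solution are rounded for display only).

price = 4.161851
Δ = -0.320900

σ√T = 0.5546·√0.7799 = 0.489778
d₁ = (ln(S/K) + (r+σ²/2)T) / (σ√T) = (ln(30.43/28.81) + (0.0682+0.5546²/2)·0.7799) / 0.489778 = (0.054706 + 0.173130) / 0.489778 = 0.465184
d₂ = d₁ − σ√T = 0.465184 − 0.489778 = -0.024594
e^{−rT} = e^{−0.0682·0.7799} = 0.948201
N(−d₁) = 0.320900,  N(−d₂) = 0.509811
Put price V = K·e^{−rT}·N(−d₂) − S·N(−d₁) = 13.926834 − 9.764983 = 4.161851
Δ = −N(−d₁) = -0.320900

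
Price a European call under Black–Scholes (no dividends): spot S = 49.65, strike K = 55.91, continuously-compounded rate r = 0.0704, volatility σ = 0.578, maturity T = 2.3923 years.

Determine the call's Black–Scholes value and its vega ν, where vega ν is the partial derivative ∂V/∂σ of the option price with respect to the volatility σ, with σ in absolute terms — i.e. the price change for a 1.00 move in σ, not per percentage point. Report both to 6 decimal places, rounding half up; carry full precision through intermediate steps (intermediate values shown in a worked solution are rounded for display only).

price = 17.947330
ν = 27.001804

σ√T = 0.578·√2.3923 = 0.893996
d₁ = (ln(S/K) + (r+σ²/2)T) / (σ√T) = (ln(49.65/55.91) + (0.0704+0.578²/2)·2.3923) / 0.893996 = (-0.118745 + 0.568032) / 0.893996 = 0.502561
d₂ = d₁ − σ√T = 0.502561 − 0.893996 = -0.391435
e^{−rT} = e^{−0.0704·2.3923} = 0.845001
N(d₁) = 0.692364,  N(d₂) = 0.347738
Call price V = S·N(d₁) − K·e^{−rT}·N(d₂) = 34.375849 − 16.428520 = 17.947330
φ(d₁) = (1/√(2π))·e^{−d₁²/2} = 0.351614
ν = S·φ(d₁)·√T = 27.001804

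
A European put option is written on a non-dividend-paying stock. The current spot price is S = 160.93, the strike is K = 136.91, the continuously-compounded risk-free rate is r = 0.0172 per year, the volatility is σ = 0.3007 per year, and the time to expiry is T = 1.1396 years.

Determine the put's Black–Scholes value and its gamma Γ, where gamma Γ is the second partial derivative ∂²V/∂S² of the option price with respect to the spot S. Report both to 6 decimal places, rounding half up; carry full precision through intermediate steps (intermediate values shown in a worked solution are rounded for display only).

price = 8.369076
Γ = 0.005937

σ√T = 0.3007·√1.1396 = 0.321003
d₁ = (ln(S/K) + (r+σ²/2)T) / (σ√T) = (ln(160.93/136.91) + (0.0172+0.3007²/2)·1.1396) / 0.321003 = (0.161646 + 0.071123) / 0.321003 = 0.725128
d₂ = d₁ − σ√T = 0.725128 − 0.321003 = 0.404124
e^{−rT} = e^{−0.0172·1.1396} = 0.980590
N(−d₁) = 0.234187,  N(−d₂) = 0.343061
Put price V = K·e^{−rT}·N(−d₂) − S·N(−d₁) = 46.056771 − 37.687695 = 8.369076
φ(d₁) = (1/√(2π))·e^{−d₁²/2} = 0.306713
Γ = φ(d₁) / (S·σ·√T) = 0.005937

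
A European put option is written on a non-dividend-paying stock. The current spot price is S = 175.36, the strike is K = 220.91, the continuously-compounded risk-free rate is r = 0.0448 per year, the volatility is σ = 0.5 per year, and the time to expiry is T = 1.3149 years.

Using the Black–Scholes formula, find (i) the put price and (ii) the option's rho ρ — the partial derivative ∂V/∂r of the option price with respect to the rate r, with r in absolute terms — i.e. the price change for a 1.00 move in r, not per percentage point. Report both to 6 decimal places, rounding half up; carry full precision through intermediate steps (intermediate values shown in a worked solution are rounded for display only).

price = 61.612256
ρ = -197.530824

σ√T = 0.5·√1.3149 = 0.573345
d₁ = (ln(S/K) + (r+σ²/2)T) / (σ√T) = (ln(175.36/220.91) + (0.0448+0.5²/2)·1.3149) / 0.573345 = (-0.230914 + 0.223270) / 0.573345 = -0.013333
d₂ = d₁ − σ√T = -0.013333 − 0.573345 = -0.586678
e^{−rT} = e^{−0.0448·1.3149} = 0.942794
N(−d₁) = 0.505319,  N(−d₂) = 0.721290
Put price V = K·e^{−rT}·N(−d₂) − S·N(−d₁) = 150.224978 − 88.612722 = 61.612256
ρ = −K·T·e^{−rT}·N(−d₂) = -197.530824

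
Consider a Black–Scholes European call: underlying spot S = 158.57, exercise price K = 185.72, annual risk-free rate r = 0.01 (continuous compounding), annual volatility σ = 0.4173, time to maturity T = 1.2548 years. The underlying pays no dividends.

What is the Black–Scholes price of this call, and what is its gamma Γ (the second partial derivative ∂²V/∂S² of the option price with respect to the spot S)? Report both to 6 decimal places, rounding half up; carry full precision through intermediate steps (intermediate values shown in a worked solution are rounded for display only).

price = 20.669299
Γ = 0.005366

σ√T = 0.4173·√1.2548 = 0.467451
d₁ = (ln(S/K) + (r+σ²/2)T) / (σ√T) = (ln(158.57/185.72) + (0.01+0.4173²/2)·1.2548) / 0.467451 = (-0.158044 + 0.121803) / 0.467451 = -0.077529
d₂ = d₁ − σ√T = -0.077529 − 0.467451 = -0.544980
e^{−rT} = e^{−0.01·1.2548} = 0.987530
N(d₁) = 0.469101,  N(d₂) = 0.292884
Call price V = S·N(d₁) − K·e^{−rT}·N(d₂) = 74.385394 − 53.716095 = 20.669299
φ(d₁) = (1/√(2π))·e^{−d₁²/2} = 0.397745
Γ = φ(d₁) / (S·σ·√T) = 0.005366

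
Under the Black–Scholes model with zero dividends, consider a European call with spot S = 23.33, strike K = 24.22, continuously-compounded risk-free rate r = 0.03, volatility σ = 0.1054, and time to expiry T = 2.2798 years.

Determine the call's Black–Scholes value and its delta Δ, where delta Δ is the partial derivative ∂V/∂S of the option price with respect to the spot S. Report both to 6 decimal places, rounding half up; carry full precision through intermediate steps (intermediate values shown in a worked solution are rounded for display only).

σ√T = 0.1054·√2.2798 = 0.159144
d₁ = (ln(S/K) + (r+σ²/2)T) / (σ√T) = (ln(23.33/24.22) + (0.03+0.1054²/2)·2.2798) / 0.159144 = (-0.037439 + 0.081057) / 0.159144 = 0.274084
d₂ = d₁ − σ√T = 0.274084 − 0.159144 = 0.114940
e^{−rT} = e^{−0.03·2.2798} = 0.933892
N(d₁) = 0.607990,  N(d₂) = 0.545754
Call price V = S·N(d₁) − K·e^{−rT}·N(d₂) = 14.184405 − 12.344337 = 1.840068
Δ = N(d₁) = 0.607990

price = 1.840068
Δ = 0.607990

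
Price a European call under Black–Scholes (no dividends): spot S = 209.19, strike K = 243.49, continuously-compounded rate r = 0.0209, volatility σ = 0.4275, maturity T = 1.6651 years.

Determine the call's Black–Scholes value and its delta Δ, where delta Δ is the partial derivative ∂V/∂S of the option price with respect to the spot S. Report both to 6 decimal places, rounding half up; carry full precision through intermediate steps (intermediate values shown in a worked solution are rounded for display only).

σ√T = 0.4275·√1.6651 = 0.551641
d₁ = (ln(S/K) + (r+σ²/2)T) / (σ√T) = (ln(209.19/243.49) + (0.0209+0.4275²/2)·1.6651) / 0.551641 = (-0.151833 + 0.186954) / 0.551641 = 0.063667
d₂ = d₁ − σ√T = 0.063667 − 0.551641 = -0.487974
e^{−rT} = e^{−0.0209·1.6651} = 0.965798
N(d₁) = 0.525382,  N(d₂) = 0.312784
Call price V = S·N(d₁) − K·e^{−rT}·N(d₂) = 109.904734 − 73.555024 = 36.349709
Δ = N(d₁) = 0.525382

price = 36.349709
Δ = 0.525382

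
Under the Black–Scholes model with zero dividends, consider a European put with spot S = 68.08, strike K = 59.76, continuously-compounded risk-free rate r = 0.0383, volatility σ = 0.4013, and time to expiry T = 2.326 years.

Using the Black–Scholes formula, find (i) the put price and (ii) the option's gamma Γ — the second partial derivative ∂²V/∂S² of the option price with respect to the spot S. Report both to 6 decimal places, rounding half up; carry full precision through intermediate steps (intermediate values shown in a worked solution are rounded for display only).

σ√T = 0.4013·√2.326 = 0.612032
d₁ = (ln(S/K) + (r+σ²/2)T) / (σ√T) = (ln(68.08/59.76) + (0.0383+0.4013²/2)·2.326) / 0.612032 = (0.130347 + 0.276377) / 0.612032 = 0.664548
d₂ = d₁ − σ√T = 0.664548 − 0.612032 = 0.052516
e^{−rT} = e^{−0.0383·2.326} = 0.914767
N(−d₁) = 0.253170,  N(−d₂) = 0.479059
Put price V = K·e^{−rT}·N(−d₂) − S·N(−d₁) = 26.188465 − 17.235812 = 8.952652
φ(d₁) = (1/√(2π))·e^{−d₁²/2} = 0.319899
Γ = φ(d₁) / (S·σ·√T) = 0.007677

price = 8.952652
Γ = 0.007677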